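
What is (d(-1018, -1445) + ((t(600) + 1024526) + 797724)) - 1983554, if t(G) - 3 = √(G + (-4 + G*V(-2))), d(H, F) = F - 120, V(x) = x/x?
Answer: -162866 + 2*√299 ≈ -1.6283e+5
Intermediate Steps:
V(x) = 1
d(H, F) = -120 + F
t(G) = 3 + √(-4 + 2*G) (t(G) = 3 + √(G + (-4 + G*1)) = 3 + √(G + (-4 + G)) = 3 + √(-4 + 2*G))
(d(-1018, -1445) + ((t(600) + 1024526) + 797724)) - 1983554 = ((-120 - 1445) + (((3 + √(-4 + 2*600)) + 1024526) + 797724)) - 1983554 = (-1565 + (((3 + √(-4 + 1200)) + 1024526) + 797724)) - 1983554 = (-1565 + (((3 + √1196) + 1024526) + 797724)) - 1983554 = (-1565 + (((3 + 2*√299) + 1024526) + 797724)) - 1983554 = (-1565 + ((1024529 + 2*√299) + 797724)) - 1983554 = (-1565 + (1822253 + 2*√299)) - 1983554 = (1820688 + 2*√299) - 1983554 = -162866 + 2*√299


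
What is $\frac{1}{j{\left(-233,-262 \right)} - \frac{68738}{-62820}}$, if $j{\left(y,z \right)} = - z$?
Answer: $\frac{31410}{8263789} \approx 0.0038009$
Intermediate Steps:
$\frac{1}{j{\left(-233,-262 \right)} - \frac{68738}{-62820}} = \frac{1}{\left(-1\right) \left(-262\right) - \frac{68738}{-62820}} = \frac{1}{262 - - \frac{34369}{31410}} = \frac{1}{262 + \frac{34369}{31410}} = \frac{1}{\frac{8263789}{31410}} = \frac{31410}{8263789}$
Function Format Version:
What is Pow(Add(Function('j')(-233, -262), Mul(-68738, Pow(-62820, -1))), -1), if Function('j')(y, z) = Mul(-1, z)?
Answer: Rational(31410, 8263789) ≈ 0.0038009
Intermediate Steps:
Pow(Add(Function('j')(-233, -262), Mul(-68738, Pow(-62820, -1))), -1) = Pow(Add(Mul(-1, -262), Mul(-68738, Pow(-62820, -1))), -1) = Pow(Add(262, Mul(-68738, Rational(-1, 62820))), -1) = Pow(Add(262, Rational(34369, 31410)), -1) = Pow(Rational(8263789, 31410), -1) = Rational(31410, 8263789)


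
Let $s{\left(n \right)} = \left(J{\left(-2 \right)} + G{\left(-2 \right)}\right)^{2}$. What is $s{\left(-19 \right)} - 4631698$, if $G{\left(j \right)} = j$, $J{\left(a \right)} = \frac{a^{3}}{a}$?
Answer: $-4631694$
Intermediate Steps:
$J{\left(a \right)} = a^{2}$
$s{\left(n \right)} = 4$ ($s{\left(n \right)} = \left(\left(-2\right)^{2} - 2\right)^{2} = \left(4 - 2\right)^{2} = 2^{2} = 4$)
$s{\left(-19 \right)} - 4631698 = 4 - 4631698 = -4631694$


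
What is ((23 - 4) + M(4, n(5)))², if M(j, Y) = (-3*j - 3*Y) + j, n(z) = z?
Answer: 16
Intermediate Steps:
M(j, Y) = -3*Y - 2*j (M(j, Y) = (-3*Y - 3*j) + j = -3*Y - 2*j)
((23 - 4) + M(4, n(5)))² = ((23 - 4) + (-3*5 - 2*4))² = (19 + (-15 - 8))² = (19 - 23)² = (-4)² = 16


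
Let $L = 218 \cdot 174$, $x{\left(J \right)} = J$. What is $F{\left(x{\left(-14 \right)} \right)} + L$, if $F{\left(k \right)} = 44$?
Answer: $37976$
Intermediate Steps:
$L = 37932$
$F{\left(x{\left(-14 \right)} \right)} + L = 44 + 37932 = 37976$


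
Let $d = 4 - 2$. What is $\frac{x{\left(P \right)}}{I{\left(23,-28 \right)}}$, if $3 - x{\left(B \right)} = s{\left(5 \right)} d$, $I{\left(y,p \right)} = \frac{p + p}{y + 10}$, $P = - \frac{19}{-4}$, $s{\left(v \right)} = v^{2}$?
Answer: $\frac{1551}{56} \approx 27.696$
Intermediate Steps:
$d = 2$ ($d = 4 - 2 = 2$)
$P = \frac{19}{4}$ ($P = \left(-19\right) \left(- \frac{1}{4}\right) = \frac{19}{4} \approx 4.75$)
$I{\left(y,p \right)} = \frac{2 p}{10 + y}$
$x{\left(B \right)} = -47$ ($x{\left(B \right)} = 3 - 5^{2} \cdot 2 = 3 - 25 \cdot 2 = 3 - 50 = -47$)
$\frac{x{\left(P \right)}}{I{\left(23,-28 \right)}} = - \frac{47}{2 \left(-28\right) \frac{1}{10 + 23}} = - \frac{47}{2 \left(-28\right) \frac{1}{33}} = - \frac{47}{- \frac{56}{33}} = \left(-47\right) \left(- \frac{33}{56}\right) = \frac{1551}{56}$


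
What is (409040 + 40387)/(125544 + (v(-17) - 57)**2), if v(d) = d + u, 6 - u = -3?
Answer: 449427/129769 ≈ 3.4633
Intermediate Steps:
u = 9 (u = 6 - 1*(-3) = 6 + 3 = 9)
v(d) = 9 + d (v(d) = d + 9 = 9 + d)
(409040 + 40387)/(125544 + (v(-17) - 57)**2) = (409040 + 40387)/(125544 + ((9 - 17) - 57)**2) = 449427/(125544 + (-8 - 57)**2) = 449427/(125544 + (-65)**2) = 449427/(125544 + 4225) = 449427/129769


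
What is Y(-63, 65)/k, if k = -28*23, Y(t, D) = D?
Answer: -65/644 ≈ -0.10093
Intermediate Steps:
k = -644
Y(-63, 65)/k = 65/(-644) = 65*(-1/644) = -65/644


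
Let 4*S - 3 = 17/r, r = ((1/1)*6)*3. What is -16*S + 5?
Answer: -97/9 ≈ -10.778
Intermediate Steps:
r = 18 (r = ((1*1)*6)*3 = (1*6)*3 = 6*3 = 18)
S = 71/72 (S = ¾ + (17/18)/4 = ¾ + (17*(1/18))/4 = ¾ + (¼)*(17/18) = ¾ + 17/72 = 71/72 ≈ 0.98611)
-16*S + 5 = -16*71/72 + 5 = -142/9 + 5 = -97/9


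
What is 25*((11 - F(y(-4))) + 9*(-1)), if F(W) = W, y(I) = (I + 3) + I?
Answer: 175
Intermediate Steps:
y(I) = 3 + 2*I (y(I) = (3 + I) + I = 3 + 2*I)
25*((11 - F(y(-4))) + 9*(-1)) = 25*((11 - (3 + 2*(-4))) + 9*(-1)) = 25*((11 - (3 - 8)) - 9) = 25*((11 - 1*(-5)) - 9) = 25*((11 + 5) - 9) = 25*(16 - 9) = 25*7 = 175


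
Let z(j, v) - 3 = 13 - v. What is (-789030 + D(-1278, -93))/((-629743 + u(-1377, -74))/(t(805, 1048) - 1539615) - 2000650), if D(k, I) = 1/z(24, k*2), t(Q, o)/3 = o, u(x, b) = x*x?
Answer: 3118091444633889/7906178753362592 ≈ 0.39439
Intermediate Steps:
u(x, b) = x²
t(Q, o) = 3*o
z(j, v) = 16 - v (z(j, v) = 3 + (13 - v) = 16 - v)
D(k, I) = 1/(16 - 2*k) (D(k, I) = 1/(16 - k*2) = 1/(16 - 2*k))
(-789030 + D(-1278, -93))/((-629743 + u(-1377, -74))/(t(805, 1048) - 1539615) - 2000650) = (-789030 - 1/(-16 + 2*(-1278)))/((-629743 + (-1377)²)/(3*1048 - 1539615) - 2000650) = (-789030 - 1/(-16 - 2556))/((-629743 + 1896129)/(3144 - 1539615) - 2000650) = (-789030 - 1/(-2572))/(1266386/(-1536471) - 2000650) = (-789030 - 1*(-1/2572))/(1266386*(-1/1536471) - 2000650) = (-789030 + 1/2572)/(-1266386/1536471 - 2000650) = -2029385159/(2572*(-3073941972536/1536471)) = -2029385159/2572*(-1536471/3073941972536) = 3118091444633889/7906178753362592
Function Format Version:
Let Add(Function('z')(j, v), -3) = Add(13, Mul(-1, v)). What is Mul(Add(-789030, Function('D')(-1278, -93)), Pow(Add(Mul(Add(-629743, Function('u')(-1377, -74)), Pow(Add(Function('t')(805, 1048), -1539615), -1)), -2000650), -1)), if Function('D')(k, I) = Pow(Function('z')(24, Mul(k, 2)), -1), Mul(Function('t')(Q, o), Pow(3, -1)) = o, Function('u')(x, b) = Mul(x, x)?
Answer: Rational(3118091444633889, 7906178753362592) ≈ 0.39439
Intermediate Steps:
Function('u')(x, b) = Pow(x, 2)
Function('t')(Q, o) = Mul(3, o)
Function('z')(j, v) = Add(16, Mul(-1, v)) (Function('z')(j, v) = Add(3, Add(13, Mul(-1, v))) = Add(16, Mul(-1, v)))
Function('D')(k, I) = Pow(Add(16, Mul(-2, k)), -1) (Function('D')(k, I) = Pow(Add(16, Mul(-1, Mul(k, 2))), -1) = Pow(Add(16, Mul(-1, Mul(2, k))), -1) = Pow(Add(16, Mul(-2, k)), -1))
Mul(Add(-789030, Function('D')(-1278, -93)), Pow(Add(Mul(Add(-629743, Function('u')(-1377, -74)), Pow(Add(Function('t')(805, 1048), -1539615), -1)), -2000650), -1)) = Mul(Add(-789030, Mul(-1, Pow(Add(-16, Mul(2, -1278)), -1))), Pow(Add(Mul(Add(-629743, Pow(-1377, 2)), Pow(Add(Mul(3, 1048), -1539615), -1)), -2000650), -1)) = Mul(Add(-789030, Mul(-1, Pow(Add(-16, -2556), -1))), Pow(Add(Mul(Add(-629743, 1896129), Pow(Add(3144, -1539615), -1)), -2000650), -1)) = Mul(Add(-789030, Mul(-1, Pow(-2572, -1))), Pow(Add(Mul(1266386, Pow(-1536471, -1)), -2000650), -1)) = Mul(Add(-789030, Mul(-1, Rational(-1, 2572))), Pow(Add(Mul(1266386, Rational(-1, 1536471)), -2000650), -1)) = Mul(Add(-789030, Rational(1, 2572)), Pow(Add(Rational(-1266386, 1536471), -2000650), -1)) = Mul(Rational(-2029385159, 2572), Pow(Rational(-3073941972536, 1536471), -1)) = Mul(Rational(-2029385159, 2572), Rational(-1536471, 3073941972536)) = Rational(3118091444633889, 7906178753362592)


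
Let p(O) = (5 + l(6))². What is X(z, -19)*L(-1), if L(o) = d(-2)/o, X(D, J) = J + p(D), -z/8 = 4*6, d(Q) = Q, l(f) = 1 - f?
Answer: -38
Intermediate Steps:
p(O) = 0 (p(O) = (5 + (1 - 1*6))² = (5 + (1 - 6))² = (5 - 5)² = 0² = 0)
z = -192 (z = -32*6 = -8*24 = -192)
X(D, J) = J (X(D, J) = J + 0 = J)
L(o) = -2/o
X(z, -19)*L(-1) = -(-38)/(-1) = -(-38)*(-1) = -19*2 = -38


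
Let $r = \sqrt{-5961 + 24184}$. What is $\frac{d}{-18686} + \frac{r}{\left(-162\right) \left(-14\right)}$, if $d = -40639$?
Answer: $\frac{40639}{18686} + \frac{\sqrt{18223}}{2268} \approx 2.2344$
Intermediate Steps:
$r = \sqrt{18223} \approx 134.99$
$\frac{d}{-18686} + \frac{r}{\left(-162\right) \left(-14\right)} = - \frac{40639}{-18686} + \frac{\sqrt{18223}}{\left(-162\right) \left(-14\right)} = \left(-40639\right) \left(- \frac{1}{18686}\right) + \frac{\sqrt{18223}}{2268} = \frac{40639}{18686} + \sqrt{18223} \cdot \frac{1}{2268} = \frac{40639}{18686} + \frac{\sqrt{18223}}{2268}$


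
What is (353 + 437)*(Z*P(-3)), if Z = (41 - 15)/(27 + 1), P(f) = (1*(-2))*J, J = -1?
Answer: 10270/7 ≈ 1467.1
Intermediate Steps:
P(f) = 2 (P(f) = (1*(-2))*(-1) = -2*(-1) = 2)
Z = 13/14 (Z = 26/28 = 26*(1/28) = 13/14 ≈ 0.92857)
(353 + 437)*(Z*P(-3)) = (353 + 437)*((13/14)*2) = 790*(13/7) = 10270/7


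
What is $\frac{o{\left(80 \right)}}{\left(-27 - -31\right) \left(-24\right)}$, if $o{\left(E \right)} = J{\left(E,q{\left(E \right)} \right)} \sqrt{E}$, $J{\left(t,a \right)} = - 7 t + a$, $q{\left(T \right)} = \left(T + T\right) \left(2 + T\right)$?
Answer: $- \frac{1570 \sqrt{5}}{3} \approx -1170.2$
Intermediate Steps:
$q{\left(T \right)} = 2 T \left(2 + T\right)$
$J{\left(t,a \right)} = a - 7 t$
$o{\left(E \right)} = \sqrt{E} \left(- 7 E + 2 E \left(2 + E\right)\right)$ ($o{\left(E \right)} = \left(2 E \left(2 + E\right) - 7 E\right) \sqrt{E} = \left(- 7 E + 2 E \left(2 + E\right)\right) \sqrt{E} = \sqrt{E} \left(- 7 E + 2 E \left(2 + E\right)\right)$)
$\frac{o{\left(80 \right)}}{\left(-27 - -31\right) \left(-24\right)} = \frac{80^{\frac{3}{2}} \left(-3 + 2 \cdot 80\right)}{\left(-27 - -31\right) \left(-24\right)} = \frac{320 \sqrt{5} \left(-3 + 160\right)}{\left(-27 + 31\right) \left(-24\right)} = \frac{320 \sqrt{5} \cdot 157}{4 \left(-24\right)} = \frac{50240 \sqrt{5}}{-96} = 50240 \sqrt{5} \left(- \frac{1}{96}\right) = - \frac{1570 \sqrt{5}}{3}$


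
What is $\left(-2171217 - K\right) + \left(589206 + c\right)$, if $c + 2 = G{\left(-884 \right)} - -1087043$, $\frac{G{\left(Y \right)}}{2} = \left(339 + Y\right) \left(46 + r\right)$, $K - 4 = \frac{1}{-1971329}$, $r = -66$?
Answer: $- \frac{932781628245}{1971329} \approx -4.7317 \cdot 10^{5}$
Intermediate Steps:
$K = \frac{7885315}{1971329}$ ($K = 4 + \frac{1}{-1971329} = 4 - \frac{1}{1971329} = \frac{7885315}{1971329} \approx 4.0$)
$G{\left(Y \right)} = -13560 - 40 Y$ ($G{\left(Y \right)} = 2 \left(339 + Y\right) \left(46 - 66\right) = 2 \left(339 + Y\right) \left(-20\right) = 2 \left(-6780 - 20 Y\right) = -13560 - 40 Y$)
$c = 1108841$ ($c = -2 - -1108843 = -2 + \left(\left(-13560 + 35360\right) + 1087043\right) = -2 + \left(21800 + 1087043\right) = -2 + 1108843 = 1108841$)
$\left(-2171217 - K\right) + \left(589206 + c\right) = \left(-2171217 - \frac{7885315}{1971329}\right) + \left(589206 + 1108841\right) = \left(-2171217 - \frac{7885315}{1971329}\right) + 1698047 = - \frac{4280190922708}{1971329} + 1698047 = - \frac{932781628245}{1971329}$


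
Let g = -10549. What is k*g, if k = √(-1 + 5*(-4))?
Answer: -10549*I*√21 ≈ -48342.0*I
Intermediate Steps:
k = I*√21 (k = √(-1 - 20) = √(-21) = I*√21 ≈ 4.5826*I)
k*g = (I*√21)*(-10549) = -10549*I*√21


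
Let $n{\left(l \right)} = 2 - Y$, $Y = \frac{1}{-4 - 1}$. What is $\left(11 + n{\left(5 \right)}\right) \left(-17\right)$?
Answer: $- \frac{1122}{5} \approx -224.4$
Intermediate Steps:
$Y = - \frac{1}{5}$ ($Y = \frac{1}{-5} = - \frac{1}{5} \approx -0.2$)
$n{\left(l \right)} = \frac{11}{5}$ ($n{\left(l \right)} = 2 - - \frac{1}{5} = 2 + \frac{1}{5} = \frac{11}{5}$)
$\left(11 + n{\left(5 \right)}\right) \left(-17\right) = \left(11 + \frac{11}{5}\right) \left(-17\right) = \frac{66}{5} \left(-17\right) = - \frac{1122}{5}$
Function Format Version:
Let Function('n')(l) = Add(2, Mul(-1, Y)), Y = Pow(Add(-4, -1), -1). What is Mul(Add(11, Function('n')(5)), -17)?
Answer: Rational(-1122, 5) ≈ -224.40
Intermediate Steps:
Y = Rational(-1, 5) (Y = Pow(-5, -1) = Rational(-1, 5) ≈ -0.20000)
Function('n')(l) = Rational(11, 5) (Function('n')(l) = Add(2, Mul(-1, Rational(-1, 5))) = Add(2, Rational(1, 5)) = Rational(11, 5))
Mul(Add(11, Function('n')(5)), -17) = Mul(Add(11, Rational(11, 5)), -17) = Mul(Rational(66, 5), -17) = Rational(-1122, 5)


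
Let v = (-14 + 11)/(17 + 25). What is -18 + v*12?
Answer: -132/7 ≈ -18.857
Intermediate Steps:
v = -1/14 (v = -3/42 = -3*1/42 = -1/14 ≈ -0.071429)
-18 + v*12 = -18 - 1/14*12 = -18 - 6/7 = -132/7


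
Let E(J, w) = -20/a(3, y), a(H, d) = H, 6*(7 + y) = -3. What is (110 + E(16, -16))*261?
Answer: 26970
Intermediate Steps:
y = -15/2 (y = -7 + (1/6)*(-3) = -7 - 1/2 = -15/2 ≈ -7.5000)
E(J, w) = -20/3
(110 + E(16, -16))*261 = (110 - 20/3)*261 = (310/3)*261 = 26970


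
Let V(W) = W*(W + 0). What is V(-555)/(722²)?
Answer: 308025/521284 ≈ 0.59090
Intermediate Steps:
V(W) = W² (V(W) = W*W = W²)
V(-555)/(722²) = (-555)²/(722²) = 308025/521284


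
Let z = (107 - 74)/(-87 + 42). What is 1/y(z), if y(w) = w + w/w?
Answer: 15/4 ≈ 3.7500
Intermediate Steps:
z = -11/15 (z = 33/(-45) = 33*(-1/45) = -11/15 ≈ -0.73333)
y(w) = 1 + w (y(w) = w + 1 = 1 + w)
1/y(z) = 1/(1 - 11/15) = 1/(4/15) = 15/4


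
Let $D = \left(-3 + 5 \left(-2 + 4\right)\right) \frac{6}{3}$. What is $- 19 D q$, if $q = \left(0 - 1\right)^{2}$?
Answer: $-266$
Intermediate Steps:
$q = 1$ ($q = \left(-1\right)^{2} = 1$)
$D = 14$ ($D = \left(-3 + 5 \cdot 2\right) 6 \cdot \frac{1}{3} = \left(-3 + 10\right) 2 = 7 \cdot 2 = 14$)
$- 19 D q = \left(-19\right) 14 \cdot 1 = \left(-266\right) 1 = -266$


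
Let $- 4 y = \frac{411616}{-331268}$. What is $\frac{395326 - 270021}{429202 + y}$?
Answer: $\frac{2075476837}{7109049552} \approx 0.29195$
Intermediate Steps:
$y = \frac{25726}{82817}$ ($y = - \frac{411616 \frac{1}{-331268}}{4} = - \frac{411616 \left(- \frac{1}{331268}\right)}{4} = \left(- \frac{1}{4}\right) \left(- \frac{102904}{82817}\right) = \frac{25726}{82817} \approx 0.31064$)
$\frac{395326 - 270021}{429202 + y} = \frac{395326 - 270021}{429202 + \frac{25726}{82817}} = \frac{125305}{\frac{35545247760}{82817}} = 125305 \cdot \frac{82817}{35545247760} = \frac{2075476837}{7109049552}$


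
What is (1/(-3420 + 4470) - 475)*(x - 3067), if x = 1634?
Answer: 714707317/1050 ≈ 6.8067e+5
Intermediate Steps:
(1/(-3420 + 4470) - 475)*(x - 3067) = (1/(-3420 + 4470) - 475)*(1634 - 3067) = (1/1050 - 475)*(-1433) = -498749/1050*(-1433) = 714707317/1050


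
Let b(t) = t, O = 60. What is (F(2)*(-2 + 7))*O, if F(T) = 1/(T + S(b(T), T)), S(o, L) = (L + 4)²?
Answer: 150/19 ≈ 7.8947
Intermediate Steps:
S(o, L) = (4 + L)²
F(T) = 1/(T + (4 + T)²)
(F(2)*(-2 + 7))*O = ((-2 + 7)/(2 + (4 + 2)²))*60 = (5/(2 + 6²))*60 = (5/(2 + 36))*60 = (5/38)*60 = 150/19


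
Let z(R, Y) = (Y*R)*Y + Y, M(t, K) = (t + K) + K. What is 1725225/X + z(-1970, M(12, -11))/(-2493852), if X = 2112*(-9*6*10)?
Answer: -22654276955/15801046272 ≈ -1.4337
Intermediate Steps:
M(t, K) = t + 2*K (M(t, K) = (K + t) + K = t + 2*K)
z(R, Y) = Y + R*Y² (z(R, Y) = (R*Y)*Y + Y = R*Y² + Y = Y + R*Y²)
X = -1140480 (X = 2112*(-54*10) = 2112*(-540) = -1140480)
1725225/X + z(-1970, M(12, -11))/(-2493852) = 1725225/(-1140480) + ((12 + 2*(-11))*(1 - 1970*(12 + 2*(-11))))/(-2493852) = 1725225*(-1/1140480) + ((12 - 22)*(1 - 1970*(12 - 22)))*(-1/2493852) = -115015/76032 - 10*(1 - 1970*(-10))*(-1/2493852) = -115015/76032 - 10*(1 + 19700)*(-1/2493852) = -115015/76032 - 10*19701*(-1/2493852) = -115015/76032 - 197010*(-1/2493852) = -115015/76032 + 32835/415642 = -22654276955/15801046272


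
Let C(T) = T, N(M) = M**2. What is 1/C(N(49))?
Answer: 1/2401 ≈ 0.00041649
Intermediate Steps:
1/C(N(49)) = 1/(49**2) = 1/2401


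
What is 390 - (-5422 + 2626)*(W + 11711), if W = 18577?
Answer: 84685638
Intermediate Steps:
390 - (-5422 + 2626)*(W + 11711) = 390 - (-5422 + 2626)*(18577 + 11711) = 390 - (-2796)*30288 = 390 - 1*(-84685248) = 390 + 84685248 = 84685638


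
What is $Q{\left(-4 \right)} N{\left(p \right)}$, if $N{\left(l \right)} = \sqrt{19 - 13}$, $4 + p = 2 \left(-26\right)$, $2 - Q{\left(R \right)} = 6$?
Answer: $- 4 \sqrt{6} \approx -9.798$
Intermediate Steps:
$Q{\left(R \right)} = -4$ ($Q{\left(R \right)} = 2 - 6 = -4$)
$p = -56$ ($p = -4 + 2 \left(-26\right) = -4 - 52 = -56$)
$N{\left(l \right)} = \sqrt{6}$
$Q{\left(-4 \right)} N{\left(p \right)} = - 4 \sqrt{6}$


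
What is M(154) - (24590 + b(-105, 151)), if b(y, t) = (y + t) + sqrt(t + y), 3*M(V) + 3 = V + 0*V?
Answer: -73757/3 - sqrt(46) ≈ -24592.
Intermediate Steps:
M(V) = -1 + V/3 (M(V) = -1 + (V + 0*V)/3 = -1 + (V + 0)/3 = -1 + V/3)
b(y, t) = t + y + sqrt(t + y) (b(y, t) = (t + y) + sqrt(t + y) = t + y + sqrt(t + y))
M(154) - (24590 + b(-105, 151)) = (-1 + (1/3)*154) - (24590 + (151 - 105 + sqrt(151 - 105))) = (-1 + 154/3) - (24590 + (151 - 105 + sqrt(46))) = 151/3 - (24590 + (46 + sqrt(46))) = 151/3 - (24636 + sqrt(46)) = 151/3 + (-24636 - sqrt(46)) = -73757/3 - sqrt(46)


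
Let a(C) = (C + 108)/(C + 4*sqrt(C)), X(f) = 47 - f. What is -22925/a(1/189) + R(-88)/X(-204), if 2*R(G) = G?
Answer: -6652347/5123663 - 275100*sqrt(21)/20413 ≈ -63.056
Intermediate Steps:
R(G) = G/2
a(C) = (108 + C)/(C + 4*sqrt(C))
-22925/a(1/189) + R(-88)/X(-204) = -22925*(1/189 + 4*sqrt(1/189))/(108 + 1/189) + ((1/2)*(-88))/(47 - 1*(-204)) = -22925*(1/189 + 4*sqrt(1/189))/(108 + 1/189) - 44/(47 + 204) = -(22925/20413 + 275100*sqrt(21)/20413) - 44/251 = -22925*(1/20413 + 12*sqrt(21)/20413) - 44/251 = (-22925/20413 - 275100*sqrt(21)/20413) - 44/251 = -6652347/5123663 - 275100*sqrt(21)/20413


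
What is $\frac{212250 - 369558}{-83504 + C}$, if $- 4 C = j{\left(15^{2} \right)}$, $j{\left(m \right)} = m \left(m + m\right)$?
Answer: $\frac{314616}{217633} \approx 1.4456$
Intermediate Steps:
$j{\left(m \right)} = 2 m^{2}$ ($j{\left(m \right)} = m 2 m = 2 m^{2}$)
$C = - \frac{50625}{2}$ ($C = - \frac{2 \left(15^{2}\right)^{2}}{4} = - \frac{2 \cdot 225^{2}}{4} = - \frac{2 \cdot 50625}{4} = \left(- \frac{1}{4}\right) 101250 = - \frac{50625}{2} \approx -25313.0$)
$\frac{212250 - 369558}{-83504 + C} = \frac{212250 - 369558}{-83504 - \frac{50625}{2}} = - \frac{157308}{- \frac{217633}{2}} = \left(-157308\right) \left(- \frac{2}{217633}\right) = \frac{314616}{217633}$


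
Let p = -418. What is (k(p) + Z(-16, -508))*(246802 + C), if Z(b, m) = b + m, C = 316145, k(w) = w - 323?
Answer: -712127955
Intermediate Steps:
k(w) = -323 + w
(k(p) + Z(-16, -508))*(246802 + C) = ((-323 - 418) + (-16 - 508))*(246802 + 316145) = (-741 - 524)*562947 = -1265*562947 = -712127955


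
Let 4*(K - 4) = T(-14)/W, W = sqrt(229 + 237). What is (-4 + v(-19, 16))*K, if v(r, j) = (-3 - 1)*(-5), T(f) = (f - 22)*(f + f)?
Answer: 64 + 2016*sqrt(466)/233 ≈ 250.78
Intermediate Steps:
T(f) = 2*f*(-22 + f) (T(f) = (-22 + f)*(2*f) = 2*f*(-22 + f))
v(r, j) = 20 (v(r, j) = -4*(-5) = 20)
W = sqrt(466) ≈ 21.587
K = 4 + 126*sqrt(466)/233 (K = 4 + ((2*(-14)*(-22 - 14))/(sqrt(466)))/4 = 4 + ((2*(-14)*(-36))*(sqrt(466)/466))/4 = 4 + (1008*(sqrt(466)/466))/4 = 4 + (504*sqrt(466)/233)/4 = 4 + 126*sqrt(466)/233 ≈ 15.674)
(-4 + v(-19, 16))*K = (-4 + 20)*(4 + 126*sqrt(466)/233) = 16*(4 + 126*sqrt(466)/233) = 64 + 2016*sqrt(466)/233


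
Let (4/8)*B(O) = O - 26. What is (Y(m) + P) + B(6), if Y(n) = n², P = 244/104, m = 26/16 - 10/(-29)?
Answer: -23631811/699712 ≈ -33.774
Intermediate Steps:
B(O) = -52 + 2*O (B(O) = 2*(O - 26) = 2*(-26 + O) = -52 + 2*O)
m = 457/232 (m = 26*(1/16) - 10*(-1/29) = 13/8 + 10/29 = 457/232 ≈ 1.9698)
P = 61/26 (P = 244*(1/104) = 61/26 ≈ 2.3462)
(Y(m) + P) + B(6) = ((457/232)² + 61/26) + (-52 + 2*6) = (208849/53824 + 61/26) + (-52 + 12) = 4356669/699712 - 40 = -23631811/699712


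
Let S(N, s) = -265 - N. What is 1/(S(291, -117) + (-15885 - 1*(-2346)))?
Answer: -1/14095 ≈ -7.0947e-5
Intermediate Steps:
1/(S(291, -117) + (-15885 - 1*(-2346))) = 1/((-265 - 1*291) + (-15885 - 1*(-2346))) = 1/((-265 - 291) + (-15885 + 2346)) = 1/(-556 - 13539) = 1/(-14095) = -1/14095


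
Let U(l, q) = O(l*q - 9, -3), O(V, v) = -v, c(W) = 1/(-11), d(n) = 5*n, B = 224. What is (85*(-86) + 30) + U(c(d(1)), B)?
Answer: -7277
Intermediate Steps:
c(W) = -1/11
U(l, q) = 3 (U(l, q) = -1*(-3) = 3)
(85*(-86) + 30) + U(c(d(1)), B) = (85*(-86) + 30) + 3 = (-7310 + 30) + 3 = -7280 + 3 = -7277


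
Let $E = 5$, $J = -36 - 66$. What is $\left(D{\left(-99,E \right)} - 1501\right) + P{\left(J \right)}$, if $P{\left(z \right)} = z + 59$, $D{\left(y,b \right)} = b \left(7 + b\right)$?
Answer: $-1484$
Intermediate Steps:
$J = -102$
$P{\left(z \right)} = 59 + z$
$\left(D{\left(-99,E \right)} - 1501\right) + P{\left(J \right)} = \left(5 \left(7 + 5\right) - 1501\right) + \left(59 - 102\right) = \left(5 \cdot 12 - 1501\right) - 43 = \left(60 - 1501\right) - 43 = -1441 - 43 = -1484$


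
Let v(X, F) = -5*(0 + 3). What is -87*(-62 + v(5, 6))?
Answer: 6699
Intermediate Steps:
v(X, F) = -15 (v(X, F) = -5*3 = -15)
-87*(-62 + v(5, 6)) = -87*(-62 - 15) = -87*(-77) = 6699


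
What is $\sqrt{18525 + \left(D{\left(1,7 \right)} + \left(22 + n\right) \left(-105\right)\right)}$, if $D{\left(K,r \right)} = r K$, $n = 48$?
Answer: $\sqrt{11182} \approx 105.74$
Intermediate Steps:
$D{\left(K,r \right)} = K r$
$\sqrt{18525 + \left(D{\left(1,7 \right)} + \left(22 + n\right) \left(-105\right)\right)} = \sqrt{18525 + \left(1 \cdot 7 + \left(22 + 48\right) \left(-105\right)\right)} = \sqrt{18525 + \left(7 + 70 \left(-105\right)\right)} = \sqrt{18525 + \left(7 - 7350\right)} = \sqrt{18525 - 7343} = \sqrt{11182}$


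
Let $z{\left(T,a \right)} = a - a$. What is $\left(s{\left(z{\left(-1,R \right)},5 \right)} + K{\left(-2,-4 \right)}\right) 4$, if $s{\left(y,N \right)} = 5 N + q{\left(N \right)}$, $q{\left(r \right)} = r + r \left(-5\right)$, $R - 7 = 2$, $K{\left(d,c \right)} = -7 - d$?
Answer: $0$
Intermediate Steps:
$R = 9$ ($R = 7 + 2 = 9$)
$z{\left(T,a \right)} = 0$
$q{\left(r \right)} = - 4 r$ ($q{\left(r \right)} = r - 5 r = - 4 r$)
$s{\left(y,N \right)} = N$ ($s{\left(y,N \right)} = 5 N - 4 N = N$)
$\left(s{\left(z{\left(-1,R \right)},5 \right)} + K{\left(-2,-4 \right)}\right) 4 = \left(5 - 5\right) 4 = 0 \cdot 4 = 0$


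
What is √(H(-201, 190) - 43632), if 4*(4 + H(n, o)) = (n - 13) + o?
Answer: I*√43642 ≈ 208.91*I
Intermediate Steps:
H(n, o) = -29/4 + n/4 + o/4 (H(n, o) = -4 + ((n - 13) + o)/4 = -4 + ((-13 + n) + o)/4 = -4 + (-13 + n + o)/4 = -4 + (-13/4 + n/4 + o/4) = -29/4 + n/4 + o/4)
√(H(-201, 190) - 43632) = √((-29/4 + (¼)*(-201) + (¼)*190) - 43632) = √((-29/4 - 201/4 + 95/2) - 43632) = √(-10 - 43632) = √(-43642) = I*√43642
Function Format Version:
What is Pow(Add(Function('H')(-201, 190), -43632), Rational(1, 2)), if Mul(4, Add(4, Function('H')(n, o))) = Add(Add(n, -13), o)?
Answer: Mul(I, Pow(43642, Rational(1, 2))) ≈ Mul(208.91, I)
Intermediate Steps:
Function('H')(n, o) = Add(Rational(-29, 4), Mul(Rational(1, 4), n), Mul(Rational(1, 4), o)) (Function('H')(n, o) = Add(-4, Mul(Rational(1, 4), Add(Add(n, -13), o))) = Add(-4, Mul(Rational(1, 4), Add(Add(-13, n), o))) = Add(-4, Mul(Rational(1, 4), Add(-13, n, o))) = Add(-4, Add(Rational(-13, 4), Mul(Rational(1, 4), n), Mul(Rational(1, 4), o))) = Add(Rational(-29, 4), Mul(Rational(1, 4), n), Mul(Rational(1, 4), o)))
Pow(Add(Function('H')(-201, 190), -43632), Rational(1, 2)) = Pow(Add(Add(Rational(-29, 4), Mul(Rational(1, 4), -201), Mul(Rational(1, 4), 190)), -43632), Rational(1, 2)) = Pow(Add(Add(Rational(-29, 4), Rational(-201, 4), Rational(95, 2)), -43632), Rational(1, 2)) = Pow(Add(-10, -43632), Rational(1, 2)) = Pow(-43642, Rational(1, 2)) = Mul(I, Pow(43642, Rational(1, 2)))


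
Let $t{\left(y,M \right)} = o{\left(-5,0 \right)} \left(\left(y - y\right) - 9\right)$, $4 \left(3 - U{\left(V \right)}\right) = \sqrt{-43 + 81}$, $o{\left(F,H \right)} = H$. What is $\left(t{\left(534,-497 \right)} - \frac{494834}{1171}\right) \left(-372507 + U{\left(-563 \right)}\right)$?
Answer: $\frac{184327644336}{1171} + \frac{247417 \sqrt{38}}{2342} \approx 1.5741 \cdot 10^{8}$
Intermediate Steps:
$U{\left(V \right)} = 3 - \frac{\sqrt{38}}{4}$ ($U{\left(V \right)} = 3 - \frac{\sqrt{-43 + 81}}{4} = 3 - \frac{\sqrt{38}}{4}$)
$t{\left(y,M \right)} = 0$ ($t{\left(y,M \right)} = 0 \left(\left(y - y\right) - 9\right) = 0 \left(0 - 9\right) = 0 \left(-9\right) = 0$)
$\left(t{\left(534,-497 \right)} - \frac{494834}{1171}\right) \left(-372507 + U{\left(-563 \right)}\right) = \left(0 - \frac{494834}{1171}\right) \left(-372507 + \left(3 - \frac{\sqrt{38}}{4}\right)\right) = \left(0 - \frac{494834}{1171}\right) \left(-372504 - \frac{\sqrt{38}}{4}\right) = - \frac{494834 \left(-372504 - \frac{\sqrt{38}}{4}\right)}{1171} = \frac{184327644336}{1171} + \frac{247417 \sqrt{38}}{2342}$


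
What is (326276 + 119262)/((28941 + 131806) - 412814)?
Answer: -445538/252067 ≈ -1.7675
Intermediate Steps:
(326276 + 119262)/((28941 + 131806) - 412814) = 445538/(160747 - 412814) = 445538/(-252067) = 445538*(-1/252067) = -445538/252067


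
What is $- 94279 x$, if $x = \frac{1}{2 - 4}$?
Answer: $\frac{94279}{2} \approx 47140.0$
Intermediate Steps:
$x = - \frac{1}{2}$ ($x = \frac{1}{-2} = - \frac{1}{2} \approx -0.5$)
$- 94279 x = \left(-94279\right) \left(- \frac{1}{2}\right) = \frac{94279}{2}$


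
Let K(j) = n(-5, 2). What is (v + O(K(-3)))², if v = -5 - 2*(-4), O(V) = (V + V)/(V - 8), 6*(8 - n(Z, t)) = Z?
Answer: 14641/25 ≈ 585.64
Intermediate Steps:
n(Z, t) = 8 - Z/6
K(j) = 53/6 (K(j) = 8 - ⅙*(-5) = 8 + ⅚ = 53/6)
O(V) = 2*V/(-8 + V) (O(V) = (2*V)/(-8 + V) = 2*V/(-8 + V))
v = 3 (v = -5 + 8 = 3)
(v + O(K(-3)))² = (3 + 2*(53/6)/(-8 + 53/6))² = (3 + 2*(53/6)/(⅚))² = (3 + 2*(53/6)*(6/5))² = (3 + 106/5)² = (121/5)² = 14641/25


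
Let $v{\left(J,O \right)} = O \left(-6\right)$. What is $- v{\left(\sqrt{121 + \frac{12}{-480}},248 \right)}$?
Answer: $1488$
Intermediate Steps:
$v{\left(J,O \right)} = - 6 O$
$- v{\left(\sqrt{121 + \frac{12}{-480}},248 \right)} = - \left(-6\right) 248 = \left(-1\right) \left(-1488\right) = 1488$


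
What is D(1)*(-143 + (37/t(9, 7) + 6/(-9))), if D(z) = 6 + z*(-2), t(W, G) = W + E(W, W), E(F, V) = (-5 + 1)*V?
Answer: -15664/27 ≈ -580.15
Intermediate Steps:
E(F, V) = -4*V
t(W, G) = -3*W (t(W, G) = W - 4*W = -3*W)
D(z) = 6 - 2*z
D(1)*(-143 + (37/t(9, 7) + 6/(-9))) = (6 - 2*1)*(-143 + (37/((-3*9)) + 6/(-9))) = (6 - 2)*(-143 + (37/(-27) + 6*(-1/9))) = 4*(-143 + (37*(-1/27) - 2/3)) = 4*(-143 + (-37/27 - 2/3)) = 4*(-143 - 55/27) = 4*(-3916/27) = -15664/27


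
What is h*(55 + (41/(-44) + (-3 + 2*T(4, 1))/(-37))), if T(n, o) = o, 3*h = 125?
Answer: 11008375/4884 ≈ 2254.0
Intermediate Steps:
h = 125/3 (h = (⅓)*125 = 125/3 ≈ 41.667)
h*(55 + (41/(-44) + (-3 + 2*T(4, 1))/(-37))) = 125*(55 + (41/(-44) + (-3 + 2*1)/(-37)))/3 = 125*(55 + (41*(-1/44) + (-3 + 2)*(-1/37)))/3 = 125*(55 + (-41/44 - 1*(-1/37)))/3 = 125*(55 + (-41/44 + 1/37))/3 = 125*(55 - 1473/1628)/3 = (125/3)*(88067/1628) = 11008375/4884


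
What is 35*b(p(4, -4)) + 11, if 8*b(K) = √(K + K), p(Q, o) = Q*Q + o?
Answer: 11 + 35*√6/4 ≈ 32.433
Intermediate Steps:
p(Q, o) = o + Q² (p(Q, o) = Q² + o = o + Q²)
b(K) = √2*√K/8 (b(K) = √(K + K)/8 = √(2*K)/8 = (√2*√K)/8 = √2*√K/8)
35*b(p(4, -4)) + 11 = 35*(√2*√(-4 + 4²)/8) + 11 = 35*(√2*√(-4 + 16)/8) + 11 = 35*(√2*√12/8) + 11 = 35*(√2*(2*√3)/8) + 11 = 35*(√6/4) + 11 = 35*√6/4 + 11 = 11 + 35*√6/4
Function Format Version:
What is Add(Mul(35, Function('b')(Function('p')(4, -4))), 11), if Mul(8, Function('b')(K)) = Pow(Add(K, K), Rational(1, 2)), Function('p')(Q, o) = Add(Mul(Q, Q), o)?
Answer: Add(11, Mul(Rational(35, 4), Pow(6, Rational(1, 2)))) ≈ 32.433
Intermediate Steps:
Function('p')(Q, o) = Add(o, Pow(Q, 2)) (Function('p')(Q, o) = Add(Pow(Q, 2), o) = Add(o, Pow(Q, 2)))
Function('b')(K) = Mul(Rational(1, 8), Pow(2, Rational(1, 2)), Pow(K, Rational(1, 2))) (Function('b')(K) = Mul(Rational(1, 8), Pow(Add(K, K), Rational(1, 2))) = Mul(Rational(1, 8), Pow(Mul(2, K), Rational(1, 2))) = Mul(Rational(1, 8), Mul(Pow(2, Rational(1, 2)), Pow(K, Rational(1, 2)))) = Mul(Rational(1, 8), Pow(2, Rational(1, 2)), Pow(K, Rational(1, 2))))
Add(Mul(35, Function('b')(Function('p')(4, -4))), 11) = Add(Mul(35, Mul(Rational(1, 8), Pow(2, Rational(1, 2)), Pow(Add(-4, Pow(4, 2)), Rational(1, 2)))), 11) = Add(Mul(35, Mul(Rational(1, 8), Pow(2, Rational(1, 2)), Pow(Add(-4, 16), Rational(1, 2)))), 11) = Add(Mul(35, Mul(Rational(1, 8), Pow(2, Rational(1, 2)), Pow(12, Rational(1, 2)))), 11) = Add(Mul(35, Mul(Rational(1, 8), Pow(2, Rational(1, 2)), Mul(2, Pow(3, Rational(1, 2))))), 11) = Add(Mul(35, Mul(Rational(1, 4), Pow(6, Rational(1, 2)))), 11) = Add(Mul(Rational(35, 4), Pow(6, Rational(1, 2))), 11) = Add(11, Mul(Rational(35, 4), Pow(6, Rational(1, 2))))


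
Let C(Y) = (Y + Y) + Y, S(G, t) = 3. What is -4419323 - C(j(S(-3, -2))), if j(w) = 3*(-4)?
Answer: -4419287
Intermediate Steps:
j(w) = -12
C(Y) = 3*Y (C(Y) = 2*Y + Y = 3*Y)
-4419323 - C(j(S(-3, -2))) = -4419323 - 3*(-12) = -4419323 - 1*(-36) = -4419323 + 36 = -4419287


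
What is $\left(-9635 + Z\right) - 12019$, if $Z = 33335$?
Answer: $11681$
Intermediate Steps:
$\left(-9635 + Z\right) - 12019 = \left(-9635 + 33335\right) - 12019 = 23700 - 12019 = 11681$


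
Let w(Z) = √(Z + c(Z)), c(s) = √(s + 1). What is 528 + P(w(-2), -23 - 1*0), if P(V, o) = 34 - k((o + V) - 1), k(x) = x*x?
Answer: 562 - (24 - √(-2 + I))² ≈ 4.4909 + 68.857*I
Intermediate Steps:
c(s) = √(1 + s)
k(x) = x²
w(Z) = √(Z + √(1 + Z))
P(V, o) = 34 - (-1 + V + o)² (P(V, o) = 34 - ((o + V) - 1)² = 34 - ((V + o) - 1)² = 34 - (-1 + V + o)²)
528 + P(w(-2), -23 - 1*0) = 528 + (34 - (-1 + √(-2 + √(1 - 2)) + (-23 - 1*0))²) = 528 + (34 - (-1 + √(-2 + √(-1)) + (-23 + 0))²) = 528 + (34 - (-1 + √(-2 + I) - 23)²) = 528 + (34 - (-24 + √(-2 + I))²) = 562 - (-24 + √(-2 + I))²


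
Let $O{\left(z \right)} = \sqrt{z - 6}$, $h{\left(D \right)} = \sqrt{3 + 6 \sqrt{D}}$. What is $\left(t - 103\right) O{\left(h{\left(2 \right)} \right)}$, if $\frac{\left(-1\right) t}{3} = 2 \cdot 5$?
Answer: $- 133 i \sqrt{6 - \sqrt{3} \sqrt{1 + 2 \sqrt{2}}} \approx - 214.91 i$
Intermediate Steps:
$t = -30$ ($t = - 3 \cdot 2 \cdot 5 = \left(-3\right) 10 = -30$)
$O{\left(z \right)} = \sqrt{-6 + z}$
$\left(t - 103\right) O{\left(h{\left(2 \right)} \right)} = \left(-30 - 103\right) \sqrt{-6 + \sqrt{3 + 6 \sqrt{2}}} = - 133 \sqrt{-6 + \sqrt{3 + 6 \sqrt{2}}}$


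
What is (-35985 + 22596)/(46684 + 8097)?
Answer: -13389/54781 ≈ -0.24441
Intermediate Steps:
(-35985 + 22596)/(46684 + 8097) = -13389/54781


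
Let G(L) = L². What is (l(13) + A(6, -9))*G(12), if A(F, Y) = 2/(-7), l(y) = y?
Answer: 12816/7 ≈ 1830.9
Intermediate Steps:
A(F, Y) = -2/7 (A(F, Y) = 2*(-⅐) = -2/7)
(l(13) + A(6, -9))*G(12) = (13 - 2/7)*12² = (89/7)*144 = 12816/7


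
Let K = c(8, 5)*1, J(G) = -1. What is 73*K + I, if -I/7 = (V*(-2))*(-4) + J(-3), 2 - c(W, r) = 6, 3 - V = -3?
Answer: -621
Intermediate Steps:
V = 6 (V = 3 - 1*(-3) = 3 + 3 = 6)
c(W, r) = -4 (c(W, r) = 2 - 1*6 = 2 - 6 = -4)
K = -4 (K = -4*1 = -4)
I = -329 (I = -7*((6*(-2))*(-4) - 1) = -7*(-12*(-4) - 1) = -7*(48 - 1) = -7*47 = -329)
73*K + I = 73*(-4) - 329 = -292 - 329 = -621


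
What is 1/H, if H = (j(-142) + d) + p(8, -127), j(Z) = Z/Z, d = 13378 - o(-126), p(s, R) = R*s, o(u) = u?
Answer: 1/12489 ≈ 8.0070e-5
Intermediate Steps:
d = 13504 (d = 13378 - 1*(-126) = 13378 + 126 = 13504)
j(Z) = 1
H = 12489 (H = (1 + 13504) - 127*8 = 13505 - 1016 = 12489)
1/H = 1/12489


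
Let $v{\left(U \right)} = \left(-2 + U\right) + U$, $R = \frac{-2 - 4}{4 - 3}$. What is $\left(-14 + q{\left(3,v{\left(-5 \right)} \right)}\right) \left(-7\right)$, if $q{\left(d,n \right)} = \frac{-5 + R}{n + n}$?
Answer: $\frac{2275}{24} \approx 94.792$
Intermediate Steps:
$R = -6$ ($R = - \frac{6}{1} = \left(-6\right) 1 = -6$)
$v{\left(U \right)} = -2 + 2 U$
$q{\left(d,n \right)} = - \frac{11}{2 n}$ ($q{\left(d,n \right)} = \frac{-5 - 6}{n + n} = - \frac{11}{2 n}$)
$\left(-14 + q{\left(3,v{\left(-5 \right)} \right)}\right) \left(-7\right) = \left(-14 - \frac{11}{2 \left(-2 + 2 \left(-5\right)\right)}\right) \left(-7\right) = \left(-14 - \frac{11}{2 \left(-2 - 10\right)}\right) \left(-7\right) = \left(-14 - \frac{11}{2 \left(-12\right)}\right) \left(-7\right) = \left(-14 - - \frac{11}{24}\right) \left(-7\right) = \left(-14 + \frac{11}{24}\right) \left(-7\right) = \left(- \frac{325}{24}\right) \left(-7\right) = \frac{2275}{24}$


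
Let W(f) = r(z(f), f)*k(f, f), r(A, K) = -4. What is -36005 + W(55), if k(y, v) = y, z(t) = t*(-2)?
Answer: -36225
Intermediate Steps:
z(t) = -2*t
W(f) = -4*f
-36005 + W(55) = -36005 - 4*55 = -36005 - 220 = -36225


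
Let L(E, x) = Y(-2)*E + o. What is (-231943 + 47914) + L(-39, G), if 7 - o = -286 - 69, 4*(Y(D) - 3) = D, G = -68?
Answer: -367529/2 ≈ -1.8376e+5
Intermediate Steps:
Y(D) = 3 + D/4
o = 362 (o = 7 - (-286 - 69) = 7 - 1*(-355) = 7 + 355 = 362)
L(E, x) = 362 + 5*E/2 (L(E, x) = (3 + (¼)*(-2))*E + 362 = (3 - ½)*E + 362 = 5*E/2 + 362 = 362 + 5*E/2)
(-231943 + 47914) + L(-39, G) = (-231943 + 47914) + (362 + (5/2)*(-39)) = -184029 + (362 - 195/2) = -184029 + 529/2 = -367529/2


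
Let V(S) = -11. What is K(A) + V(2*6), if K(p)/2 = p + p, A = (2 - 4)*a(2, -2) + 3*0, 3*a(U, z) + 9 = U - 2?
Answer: 13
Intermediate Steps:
a(U, z) = -11/3 + U/3 (a(U, z) = -3 + (U - 2)/3 = -3 + (-2 + U)/3 = -3 + (-⅔ + U/3) = -11/3 + U/3)
A = 6 (A = (2 - 4)*(-11/3 + (⅓)*2) + 3*0 = -2*(-11/3 + ⅔) + 0 = -2*(-3) + 0 = 6 + 0 = 6)
K(p) = 4*p (K(p) = 2*(p + p) = 2*(2*p) = 4*p)
K(A) + V(2*6) = 4*6 - 11 = 24 - 11 = 13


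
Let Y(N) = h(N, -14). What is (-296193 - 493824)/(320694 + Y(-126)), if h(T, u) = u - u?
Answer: -263339/106898 ≈ -2.4635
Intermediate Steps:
h(T, u) = 0
Y(N) = 0
(-296193 - 493824)/(320694 + Y(-126)) = (-296193 - 493824)/(320694 + 0) = -790017/320694 = -790017*1/320694 = -263339/106898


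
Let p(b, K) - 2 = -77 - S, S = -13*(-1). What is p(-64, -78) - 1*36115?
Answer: -36203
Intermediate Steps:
S = 13
p(b, K) = -88 (p(b, K) = 2 + (-77 - 1*13) = 2 + (-77 - 13) = 2 - 90 = -88)
p(-64, -78) - 1*36115 = -88 - 1*36115 = -88 - 36115 = -36203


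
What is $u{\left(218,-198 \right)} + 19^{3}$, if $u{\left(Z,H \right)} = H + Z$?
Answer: $6879$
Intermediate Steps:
$u{\left(218,-198 \right)} + 19^{3} = \left(-198 + 218\right) + 19^{3} = 20 + 6859 = 6879$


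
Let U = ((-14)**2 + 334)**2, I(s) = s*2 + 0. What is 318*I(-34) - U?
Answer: -302524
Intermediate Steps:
I(s) = 2*s (I(s) = 2*s + 0 = 2*s)
U = 280900 (U = (196 + 334)**2 = 530**2 = 280900)
318*I(-34) - U = 318*(2*(-34)) - 1*280900 = 318*(-68) - 280900 = -21624 - 280900 = -302524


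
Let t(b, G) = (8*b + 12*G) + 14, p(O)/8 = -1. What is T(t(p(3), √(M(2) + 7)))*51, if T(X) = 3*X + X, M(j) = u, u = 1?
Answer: -10200 + 4896*√2 ≈ -3276.0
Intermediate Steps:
M(j) = 1
p(O) = -8 (p(O) = 8*(-1) = -8)
t(b, G) = 14 + 8*b + 12*G
T(X) = 4*X
T(t(p(3), √(M(2) + 7)))*51 = (4*(14 + 8*(-8) + 12*√(1 + 7)))*51 = (4*(14 - 64 + 12*√8))*51 = (4*(14 - 64 + 12*(2*√2)))*51 = (4*(14 - 64 + 24*√2))*51 = (4*(-50 + 24*√2))*51 = (-200 + 96*√2)*51 = -10200 + 4896*√2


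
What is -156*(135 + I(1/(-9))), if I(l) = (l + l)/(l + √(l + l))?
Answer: -400452/19 - 936*I*√2/19 ≈ -21076.0 - 69.669*I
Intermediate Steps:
I(l) = 2*l/(l + √2*√l) (I(l) = (2*l)/(l + √(2*l)) = (2*l)/(l + √2*√l) = 2*l/(l + √2*√l))
-156*(135 + I(1/(-9))) = -156*(135 + 2/(-9*(1/(-9) + √2*√(1/(-9))))) = -156*(135 + 2*(-⅑)/(-⅑ + √2*√(-⅑))) = -156*(135 + 2*(-⅑)/(-⅑ + √2*(I/3))) = -156*(135 + 2*(-⅑)/(-⅑ + I*√2/3)) = -156*(135 - 2/(9*(-⅑ + I*√2/3))) = -21060 + 104/(3*(-⅑ + I*√2/3))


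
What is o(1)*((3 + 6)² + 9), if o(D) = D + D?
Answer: 180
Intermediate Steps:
o(D) = 2*D
o(1)*((3 + 6)² + 9) = (2*1)*((3 + 6)² + 9) = 2*(9² + 9) = 2*(81 + 9) = 2*90 = 180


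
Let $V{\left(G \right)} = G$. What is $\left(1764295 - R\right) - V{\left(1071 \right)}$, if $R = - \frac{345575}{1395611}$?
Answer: $\frac{2460775155439}{1395611} \approx 1.7632 \cdot 10^{6}$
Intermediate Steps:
$R = - \frac{345575}{1395611}$ ($R = \left(-345575\right) \frac{1}{1395611} = - \frac{345575}{1395611} \approx -0.24762$)
$\left(1764295 - R\right) - V{\left(1071 \right)} = \left(1764295 - - \frac{345575}{1395611}\right) - 1071 = \left(1764295 + \frac{345575}{1395611}\right) - 1071 = \frac{2462269854820}{1395611} - 1071 = \frac{2460775155439}{1395611}$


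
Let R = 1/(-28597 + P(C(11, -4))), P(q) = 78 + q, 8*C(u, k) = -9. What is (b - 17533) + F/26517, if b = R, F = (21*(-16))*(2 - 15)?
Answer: -35358733348403/2016715079 ≈ -17533.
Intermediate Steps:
C(u, k) = -9/8 (C(u, k) = (⅛)*(-9) = -9/8)
F = 4368 (F = -336*(-13) = 4368)
R = -8/228161 (R = 1/(-28597 + (78 - 9/8)) = 1/(-28597 + 615/8) = 1/(-228161/8) = -8/228161 ≈ -3.5063e-5)
b = -8/228161 ≈ -3.5063e-5
(b - 17533) + F/26517 = (-8/228161 - 17533) + 4368/26517 = -4000346821/228161 + 4368*(1/26517) = -4000346821/228161 + 1456/8839 = -35358733348403/2016715079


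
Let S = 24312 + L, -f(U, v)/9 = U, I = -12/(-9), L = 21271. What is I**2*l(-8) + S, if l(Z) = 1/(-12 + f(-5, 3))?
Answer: 13538167/297 ≈ 45583.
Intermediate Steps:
I = 4/3 (I = -12*(-1/9) = 4/3 ≈ 1.3333)
f(U, v) = -9*U
l(Z) = 1/33 (l(Z) = 1/(-12 - 9*(-5)) = 1/(-12 + 45) = 1/33)
S = 45583 (S = 24312 + 21271 = 45583)
I**2*l(-8) + S = (4/3)**2*(1/33) + 45583 = (16/9)*(1/33) + 45583 = 16/297 + 45583 = 13538167/297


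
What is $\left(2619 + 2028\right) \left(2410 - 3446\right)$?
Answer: $-4814292$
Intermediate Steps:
$\left(2619 + 2028\right) \left(2410 - 3446\right) = 4647 \left(-1036\right) = -4814292$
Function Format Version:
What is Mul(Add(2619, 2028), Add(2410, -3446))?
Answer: -4814292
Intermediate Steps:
Mul(Add(2619, 2028), Add(2410, -3446)) = Mul(4647, -1036) = -4814292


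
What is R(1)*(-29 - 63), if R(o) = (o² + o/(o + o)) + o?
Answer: -230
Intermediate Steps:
R(o) = ½ + o + o² (R(o) = (o² + o/((2*o))) + o = (o² + (1/(2*o))*o) + o = (o² + ½) + o = (½ + o²) + o = ½ + o + o²)
R(1)*(-29 - 63) = (½ + 1 + 1²)*(-29 - 63) = (½ + 1 + 1)*(-92) = (5/2)*(-92) = -230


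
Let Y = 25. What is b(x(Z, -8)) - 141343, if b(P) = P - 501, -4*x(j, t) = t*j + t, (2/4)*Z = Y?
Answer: -141742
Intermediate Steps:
Z = 50 (Z = 2*25 = 50)
x(j, t) = -t/4 - j*t/4 (x(j, t) = -(t*j + t)/4 = -(j*t + t)/4 = -(t + j*t)/4 = -t/4 - j*t/4)
b(P) = -501 + P
b(x(Z, -8)) - 141343 = (-501 - ¼*(-8)*(1 + 50)) - 141343 = (-501 - ¼*(-8)*51) - 141343 = (-501 + 102) - 141343 = -399 - 141343 = -141742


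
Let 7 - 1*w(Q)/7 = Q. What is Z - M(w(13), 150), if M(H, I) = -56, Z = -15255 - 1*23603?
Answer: -38802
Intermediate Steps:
w(Q) = 49 - 7*Q
Z = -38858 (Z = -15255 - 23603 = -38858)
Z - M(w(13), 150) = -38858 - 1*(-56) = -38858 + 56 = -38802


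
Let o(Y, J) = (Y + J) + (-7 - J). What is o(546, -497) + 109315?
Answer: 109854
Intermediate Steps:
o(Y, J) = -7 + Y (o(Y, J) = (J + Y) + (-7 - J) = -7 + Y)
o(546, -497) + 109315 = (-7 + 546) + 109315 = 539 + 109315 = 109854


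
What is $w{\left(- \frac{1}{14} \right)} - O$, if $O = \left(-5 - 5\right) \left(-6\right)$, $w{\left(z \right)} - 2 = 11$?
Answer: $-47$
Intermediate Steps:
$w{\left(z \right)} = 13$ ($w{\left(z \right)} = 2 + 11 = 13$)
$O = 60$ ($O = \left(-10\right) \left(-6\right) = 60$)
$w{\left(- \frac{1}{14} \right)} - O = 13 - 60 = -47$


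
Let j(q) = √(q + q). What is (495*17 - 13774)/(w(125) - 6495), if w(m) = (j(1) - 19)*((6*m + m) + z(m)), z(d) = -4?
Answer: 61746398/264754327 + 4667689*√2/529508654 ≈ 0.24569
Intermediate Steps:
j(q) = √2*√q (j(q) = √(2*q) = √2*√q)
w(m) = (-19 + √2)*(-4 + 7*m) (w(m) = (√2*√1 - 19)*((6*m + m) - 4) = (√2*1 - 19)*(7*m - 4) = (√2 - 19)*(-4 + 7*m) = (-19 + √2)*(-4 + 7*m))
(495*17 - 13774)/(w(125) - 6495) = (495*17 - 13774)/((76 - 133*125 - 4*√2 + 7*125*√2) - 6495) = (8415 - 13774)/((76 - 16625 - 4*√2 + 875*√2) - 6495) = -5359/((-16549 + 871*√2) - 6495) = -5359/(-23044 + 871*√2)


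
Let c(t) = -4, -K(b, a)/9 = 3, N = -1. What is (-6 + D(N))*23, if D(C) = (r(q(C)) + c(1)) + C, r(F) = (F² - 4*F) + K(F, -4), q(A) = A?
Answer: -759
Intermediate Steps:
K(b, a) = -27 (K(b, a) = -9*3 = -27)
r(F) = -27 + F² - 4*F (r(F) = (F² - 4*F) - 27 = -27 + F² - 4*F)
D(C) = -31 + C² - 3*C (D(C) = ((-27 + C² - 4*C) - 4) + C = (-31 + C² - 4*C) + C = -31 + C² - 3*C)
(-6 + D(N))*23 = (-6 + (-31 + (-1)² - 3*(-1)))*23 = (-6 + (-31 + 1 + 3))*23 = (-6 - 27)*23 = -33*23 = -759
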